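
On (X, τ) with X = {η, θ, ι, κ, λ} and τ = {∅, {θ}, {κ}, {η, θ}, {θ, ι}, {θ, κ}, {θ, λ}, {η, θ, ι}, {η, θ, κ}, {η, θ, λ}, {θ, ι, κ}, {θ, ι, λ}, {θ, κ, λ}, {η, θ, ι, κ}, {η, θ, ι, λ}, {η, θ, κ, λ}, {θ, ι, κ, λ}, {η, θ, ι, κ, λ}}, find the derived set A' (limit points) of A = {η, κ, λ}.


A' = ∅

For each x ∈ X, list the open sets U ∈ τ with x ∈ U, then check whether U ∩ (A ∖ {x}) ≠ ∅ for every such U.
  x = η: open {η, θ} ∋ x has {η, θ} ∩ (A ∖ {η}) = ∅, so x is NOT a limit point.
  x = θ: open {θ} ∋ x has {θ} ∩ (A ∖ {θ}) = ∅, so x is NOT a limit point.
  x = ι: open {θ, ι} ∋ x has {θ, ι} ∩ (A ∖ {ι}) = ∅, so x is NOT a limit point.
  x = κ: open {κ} ∋ x has {κ} ∩ (A ∖ {κ}) = ∅, so x is NOT a limit point.
  x = λ: open {θ, λ} ∋ x has {θ, λ} ∩ (A ∖ {λ}) = ∅, so x is NOT a limit point.
Collecting: A' = ∅.


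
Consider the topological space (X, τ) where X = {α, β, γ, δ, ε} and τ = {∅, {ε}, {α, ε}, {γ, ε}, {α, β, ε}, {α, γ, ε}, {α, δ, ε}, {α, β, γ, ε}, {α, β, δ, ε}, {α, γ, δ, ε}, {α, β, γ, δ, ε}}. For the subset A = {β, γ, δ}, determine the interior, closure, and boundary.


int(A) = ∅, cl(A) = {β, γ, δ}, ∂A = {β, γ, δ}.

Closed sets in (X, τ) are complements of opens:
  closed(X, τ) = {∅, {β}, {γ}, {δ}, {β, γ}, {β, δ}, {γ, δ}, {α, β, δ}, {β, γ, δ}, {α, β, γ, δ}, {α, β, γ, δ, ε}}.
int(A) = ⋃ {U ∈ τ : U ⊆ A}. Opens contained in A: ∅.
Taking the union of these: int(A) = ∅.
cl(A) = ⋂ {C closed : A ⊆ C}. Closed sets containing A: {β, γ, δ}, {α, β, γ, δ}, {α, β, γ, δ, ε}.
Intersecting these: cl(A) = {β, γ, δ}.
∂A = cl(A) ∖ int(A) = {β, γ, δ} ∖ ∅ = {β, γ, δ}.


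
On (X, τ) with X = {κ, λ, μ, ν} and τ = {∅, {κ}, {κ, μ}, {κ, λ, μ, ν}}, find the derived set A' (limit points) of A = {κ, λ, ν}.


A' = {λ, μ, ν}

For each x ∈ X, list the open sets U ∈ τ with x ∈ U, then check whether U ∩ (A ∖ {x}) ≠ ∅ for every such U.
  x = κ: open {κ} ∋ x has {κ} ∩ (A ∖ {κ}) = ∅, so x is NOT a limit point.
  x = λ: opens ∋ x are {κ, λ, μ, ν}; each meets A ∖ {λ}, so x IS a limit point.
  x = μ: opens ∋ x are {κ, μ}, {κ, λ, μ, ν}; each meets A ∖ {μ}, so x IS a limit point.
  x = ν: opens ∋ x are {κ, λ, μ, ν}; each meets A ∖ {ν}, so x IS a limit point.
Collecting: A' = {λ, μ, ν}.


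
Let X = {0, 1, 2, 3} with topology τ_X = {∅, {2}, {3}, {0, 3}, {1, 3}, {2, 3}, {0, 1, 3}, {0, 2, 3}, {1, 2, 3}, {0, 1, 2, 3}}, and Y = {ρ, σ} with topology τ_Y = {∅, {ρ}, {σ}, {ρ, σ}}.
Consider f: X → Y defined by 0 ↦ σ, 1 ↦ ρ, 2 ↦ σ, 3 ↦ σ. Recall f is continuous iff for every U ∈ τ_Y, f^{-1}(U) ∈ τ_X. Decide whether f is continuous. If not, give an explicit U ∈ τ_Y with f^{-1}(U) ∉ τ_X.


f is NOT continuous.

Compute f^{-1}(U) for each U ∈ τ_Y:
  U = ∅: f^{-1}(U) = ∅ ∈ τ_X ✓.
  U = {ρ}: f^{-1}(U) = {1} ∉ τ_X ✗.
  U = {σ}: f^{-1}(U) = {0, 2, 3} ∈ τ_X ✓.
  U = {ρ, σ}: f^{-1}(U) = {0, 1, 2, 3} ∈ τ_X ✓.
Found U = {ρ} with f^{-1}(U) = {1} not in τ_X. Therefore f is NOT continuous.


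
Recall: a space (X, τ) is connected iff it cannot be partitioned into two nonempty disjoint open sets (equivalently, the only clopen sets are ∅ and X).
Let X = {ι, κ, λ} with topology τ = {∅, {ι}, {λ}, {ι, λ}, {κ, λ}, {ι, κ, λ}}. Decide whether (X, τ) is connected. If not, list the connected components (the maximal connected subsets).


(X, τ) is disconnected; components = [{ι}, {κ, λ}].

Find clopen sets (U ∈ τ with X ∖ U ∈ τ):
  U = ∅, X ∖ U = {ι, κ, λ} — both open, so U is clopen.
  U = {ι}, X ∖ U = {κ, λ} — both open, so U is clopen.
  U = {κ, λ}, X ∖ U = {ι} — both open, so U is clopen.
  U = {ι, κ, λ}, X ∖ U = ∅ — both open, so U is clopen.
Nontrivial clopen(s) exist: e.g. {κ, λ}. So (X, τ) is disconnected.
Compute connected components by grouping points that agree on all clopens:
  component: {ι}
  component: {κ, λ}


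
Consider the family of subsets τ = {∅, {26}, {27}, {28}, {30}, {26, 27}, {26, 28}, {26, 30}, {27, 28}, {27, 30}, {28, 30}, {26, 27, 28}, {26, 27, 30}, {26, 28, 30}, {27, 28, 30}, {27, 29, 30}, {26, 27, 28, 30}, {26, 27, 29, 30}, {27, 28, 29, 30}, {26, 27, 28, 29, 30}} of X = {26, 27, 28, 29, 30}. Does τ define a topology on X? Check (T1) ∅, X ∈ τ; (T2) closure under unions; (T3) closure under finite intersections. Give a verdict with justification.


τ IS a topology on X.

Axiom (T1): ∅ ∈ τ? Yes; X ∈ τ? Yes.
Axiom (T2/T3): check pairwise unions and intersections of members of τ.
All pairwise intersections and unions checked — each lies in τ. Therefore τ satisfies (T1), (T2), (T3): it IS a topology on X.


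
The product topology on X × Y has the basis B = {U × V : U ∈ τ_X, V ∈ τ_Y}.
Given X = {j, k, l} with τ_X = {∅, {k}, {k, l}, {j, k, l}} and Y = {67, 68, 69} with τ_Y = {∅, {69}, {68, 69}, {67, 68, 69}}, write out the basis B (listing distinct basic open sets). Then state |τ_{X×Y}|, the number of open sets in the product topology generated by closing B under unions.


Basis B = {∅ × ∅, {k} × {69}, {k} × {68, 69}, {k, l} × {69}, {j, k, l} × {69}, {k} × {67, 68, 69}, {k, l} × {68, 69}, {j, k, l} × {68, 69}, {k, l} × {67, 68, 69}, {j, k, l} × {67, 68, 69}}; |τ_{X×Y}| = 20.

Enumerate products U × V with U ∈ τ_X, V ∈ τ_Y (deduplicated):
  ∅ × ∅ = {} (∅)
  {k} × {69} = {(k,69)}
  {k} × {68, 69} = {(k,68), (k,69)}
  {k, l} × {69} = {(k,69), (l,69)}
  {j, k, l} × {69} = {(j,69), (k,69), (l,69)}
  {k} × {67, 68, 69} = {(k,67), (k,68), (k,69)}
  {k, l} × {68, 69} = {(k,68), (k,69), (l,68), (l,69)}
  {j, k, l} × {68, 69} = {(j,68), (j,69), (k,68), (k,69), (l,68), (l,69)}
  {k, l} × {67, 68, 69} = {(k,67), (k,68), (k,69), (l,67), (l,68), (l,69)}
  {j, k, l} × {67, 68, 69} = {(j,67), (j,68), (j,69), (k,67), (k,68), (k,69), (l,67), (l,68), (l,69)}
These 10 distinct sets form the basis B.
Close under arbitrary unions to get τ_{X×Y}; counting gives |τ_{X×Y}| = 20.


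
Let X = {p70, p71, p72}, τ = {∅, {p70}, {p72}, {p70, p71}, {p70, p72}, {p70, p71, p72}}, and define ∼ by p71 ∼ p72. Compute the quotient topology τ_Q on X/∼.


X/∼ = {[p70], [p71=p72]}; |τ_Q| = 3.

Equivalence classes: [p70], [p71=p72].
Quotient map π: X → X/∼ sends p70 ↦ [p70], p71 ↦ [p71=p72], p72 ↦ [p71=p72].
For each subset V ⊆ X/∼, compute π^{-1}(V) ⊆ X and check whether π^{-1}(V) ∈ τ. V is open in τ_Q iff π^{-1}(V) ∈ τ.
  V = {}: π^{-1}(V) = ∅ ∈ τ ✓.
  V = {[p70]}: π^{-1}(V) = {p70} ∈ τ ✓.
  V = {[p71=p72]}: π^{-1}(V) = {p71, p72} ∉ τ ✗.
  V = {[p70], [p71=p72]}: π^{-1}(V) = {p70, p71, p72} ∈ τ ✓.
Open sets in the quotient: τ_Q = {{}, {[p70]}, {[p70], [p71=p72]}} (3 elements).


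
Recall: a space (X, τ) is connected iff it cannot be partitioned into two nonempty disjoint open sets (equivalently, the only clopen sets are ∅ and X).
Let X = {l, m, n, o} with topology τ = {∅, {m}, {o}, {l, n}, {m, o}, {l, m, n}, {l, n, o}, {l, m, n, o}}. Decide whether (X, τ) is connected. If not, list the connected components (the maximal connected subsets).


(X, τ) is disconnected; components = [{m}, {o}, {l, n}].

Find clopen sets (U ∈ τ with X ∖ U ∈ τ):
  U = ∅, X ∖ U = {l, m, n, o} — both open, so U is clopen.
  U = {m}, X ∖ U = {l, n, o} — both open, so U is clopen.
  U = {o}, X ∖ U = {l, m, n} — both open, so U is clopen.
  U = {l, n}, X ∖ U = {m, o} — both open, so U is clopen.
  U = {m, o}, X ∖ U = {l, n} — both open, so U is clopen.
  U = {l, m, n}, X ∖ U = {o} — both open, so U is clopen.
  U = {l, n, o}, X ∖ U = {m} — both open, so U is clopen.
  U = {l, m, n, o}, X ∖ U = ∅ — both open, so U is clopen.
Nontrivial clopen(s) exist: e.g. {m, o}. So (X, τ) is disconnected.
Compute connected components by grouping points that agree on all clopens:
  component: {m}
  component: {o}
  component: {l, n}


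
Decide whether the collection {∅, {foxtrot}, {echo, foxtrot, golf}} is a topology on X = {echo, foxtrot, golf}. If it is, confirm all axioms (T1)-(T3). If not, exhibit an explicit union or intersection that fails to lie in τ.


τ IS a topology on X.

Axiom (T1): ∅ ∈ τ? Yes; X ∈ τ? Yes.
Axiom (T2/T3): check pairwise unions and intersections of members of τ.
All pairwise intersections and unions checked — each lies in τ. Therefore τ satisfies (T1), (T2), (T3): it IS a topology on X.


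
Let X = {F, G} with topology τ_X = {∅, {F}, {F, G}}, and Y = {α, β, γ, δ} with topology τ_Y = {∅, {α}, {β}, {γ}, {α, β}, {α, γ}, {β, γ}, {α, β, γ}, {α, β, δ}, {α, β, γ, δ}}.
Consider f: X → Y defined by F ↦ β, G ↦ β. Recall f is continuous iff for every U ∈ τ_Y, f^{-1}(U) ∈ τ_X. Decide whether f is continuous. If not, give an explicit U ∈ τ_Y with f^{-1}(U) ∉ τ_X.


f IS continuous.

Compute f^{-1}(U) for each U ∈ τ_Y:
  U = ∅: f^{-1}(U) = ∅ ∈ τ_X ✓.
  U = {α}: f^{-1}(U) = ∅ ∈ τ_X ✓.
  U = {β}: f^{-1}(U) = {F, G} ∈ τ_X ✓.
  U = {γ}: f^{-1}(U) = ∅ ∈ τ_X ✓.
  U = {α, β}: f^{-1}(U) = {F, G} ∈ τ_X ✓.
  U = {α, γ}: f^{-1}(U) = ∅ ∈ τ_X ✓.
  U = {β, γ}: f^{-1}(U) = {F, G} ∈ τ_X ✓.
  U = {α, β, γ}: f^{-1}(U) = {F, G} ∈ τ_X ✓.
  U = {α, β, δ}: f^{-1}(U) = {F, G} ∈ τ_X ✓.
  U = {α, β, γ, δ}: f^{-1}(U) = {F, G} ∈ τ_X ✓.
Every preimage lies in τ_X, so f IS continuous.


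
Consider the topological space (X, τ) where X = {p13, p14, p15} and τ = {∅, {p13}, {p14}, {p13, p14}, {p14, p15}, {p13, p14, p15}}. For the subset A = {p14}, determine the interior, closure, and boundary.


int(A) = {p14}, cl(A) = {p14, p15}, ∂A = {p15}.

Closed sets in (X, τ) are complements of opens:
  closed(X, τ) = {∅, {p13}, {p15}, {p13, p15}, {p14, p15}, {p13, p14, p15}}.
int(A) = ⋃ {U ∈ τ : U ⊆ A}. Opens contained in A: ∅, {p14}.
Taking the union of these: int(A) = {p14}.
cl(A) = ⋂ {C closed : A ⊆ C}. Closed sets containing A: {p14, p15}, {p13, p14, p15}.
Intersecting these: cl(A) = {p14, p15}.
∂A = cl(A) ∖ int(A) = {p14, p15} ∖ {p14} = {p15}.


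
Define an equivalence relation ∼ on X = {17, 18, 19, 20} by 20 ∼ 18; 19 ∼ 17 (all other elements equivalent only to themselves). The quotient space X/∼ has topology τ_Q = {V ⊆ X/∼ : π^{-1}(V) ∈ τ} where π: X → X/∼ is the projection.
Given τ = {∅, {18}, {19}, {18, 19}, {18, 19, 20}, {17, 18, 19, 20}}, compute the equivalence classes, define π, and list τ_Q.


X/∼ = {[17=19], [18=20]}; |τ_Q| = 2.

Equivalence classes: [17=19], [18=20].
Quotient map π: X → X/∼ sends 17 ↦ [17=19], 18 ↦ [18=20], 19 ↦ [17=19], 20 ↦ [18=20].
For each subset V ⊆ X/∼, compute π^{-1}(V) ⊆ X and check whether π^{-1}(V) ∈ τ. V is open in τ_Q iff π^{-1}(V) ∈ τ.
  V = {}: π^{-1}(V) = ∅ ∈ τ ✓.
  V = {[17=19]}: π^{-1}(V) = {17, 19} ∉ τ ✗.
  V = {[18=20]}: π^{-1}(V) = {18, 20} ∉ τ ✗.
  V = {[17=19], [18=20]}: π^{-1}(V) = {17, 18, 19, 20} ∈ τ ✓.
Open sets in the quotient: τ_Q = {{}, {[17=19], [18=20]}} (2 elements).


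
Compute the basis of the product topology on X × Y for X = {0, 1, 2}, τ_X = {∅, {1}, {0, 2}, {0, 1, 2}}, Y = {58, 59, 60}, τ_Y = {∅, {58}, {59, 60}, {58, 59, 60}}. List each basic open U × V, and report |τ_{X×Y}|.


Basis B = {∅ × ∅, {1} × {58}, {0, 2} × {58}, {1} × {59, 60}, {0, 1, 2} × {58}, {1} × {58, 59, 60}, {0, 2} × {59, 60}, {0, 2} × {58, 59, 60}, {0, 1, 2} × {59, 60}, {0, 1, 2} × {58, 59, 60}}; |τ_{X×Y}| = 16.

Enumerate products U × V with U ∈ τ_X, V ∈ τ_Y (deduplicated):
  ∅ × ∅ = {} (∅)
  {1} × {58} = {(1,58)}
  {0, 2} × {58} = {(0,58), (2,58)}
  {1} × {59, 60} = {(1,59), (1,60)}
  {0, 1, 2} × {58} = {(0,58), (1,58), (2,58)}
  {1} × {58, 59, 60} = {(1,58), (1,59), (1,60)}
  {0, 2} × {59, 60} = {(0,59), (0,60), (2,59), (2,60)}
  {0, 2} × {58, 59, 60} = {(0,58), (0,59), (0,60), (2,58), (2,59), (2,60)}
  {0, 1, 2} × {59, 60} = {(0,59), (0,60), (1,59), (1,60), (2,59), (2,60)}
  {0, 1, 2} × {58, 59, 60} = {(0,58), (0,59), (0,60), (1,58), (1,59), (1,60), (2,58), (2,59), (2,60)}
These 10 distinct sets form the basis B.
Close under arbitrary unions to get τ_{X×Y}; counting gives |τ_{X×Y}| = 16.


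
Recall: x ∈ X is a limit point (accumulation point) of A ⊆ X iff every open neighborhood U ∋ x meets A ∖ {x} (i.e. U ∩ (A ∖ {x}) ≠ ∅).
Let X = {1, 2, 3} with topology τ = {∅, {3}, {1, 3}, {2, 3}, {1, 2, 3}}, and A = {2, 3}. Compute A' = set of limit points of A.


A' = {1, 2}

For each x ∈ X, list the open sets U ∈ τ with x ∈ U, then check whether U ∩ (A ∖ {x}) ≠ ∅ for every such U.
  x = 1: opens ∋ x are {1, 3}, {1, 2, 3}; each meets A ∖ {1}, so x IS a limit point.
  x = 2: opens ∋ x are {2, 3}, {1, 2, 3}; each meets A ∖ {2}, so x IS a limit point.
  x = 3: open {3} ∋ x has {3} ∩ (A ∖ {3}) = ∅, so x is NOT a limit point.
Collecting: A' = {1, 2}.


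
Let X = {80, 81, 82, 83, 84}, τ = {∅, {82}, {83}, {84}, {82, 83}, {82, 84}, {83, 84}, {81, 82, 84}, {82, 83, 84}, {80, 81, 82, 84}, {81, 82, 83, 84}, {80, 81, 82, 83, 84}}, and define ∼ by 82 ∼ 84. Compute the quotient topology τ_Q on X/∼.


X/∼ = {[80], [81], [82=84], [83]}; |τ_Q| = 8.

Equivalence classes: [80], [81], [82=84], [83].
Quotient map π: X → X/∼ sends 80 ↦ [80], 81 ↦ [81], 82 ↦ [82=84], 83 ↦ [83], 84 ↦ [82=84].
For each subset V ⊆ X/∼, compute π^{-1}(V) ⊆ X and check whether π^{-1}(V) ∈ τ. V is open in τ_Q iff π^{-1}(V) ∈ τ.
  V = {}: π^{-1}(V) = ∅ ∈ τ ✓.
  V = {[80]}: π^{-1}(V) = {80} ∉ τ ✗.
  V = {[81]}: π^{-1}(V) = {81} ∉ τ ✗.
  V = {[80], [81]}: π^{-1}(V) = {80, 81} ∉ τ ✗.
  V = {[82=84]}: π^{-1}(V) = {82, 84} ∈ τ ✓.
  V = {[80], [82=84]}: π^{-1}(V) = {80, 82, 84} ∉ τ ✗.
  V = {[81], [82=84]}: π^{-1}(V) = {81, 82, 84} ∈ τ ✓.
  V = {[80], [81], [82=84]}: π^{-1}(V) = {80, 81, 82, 84} ∈ τ ✓.
  V = {[83]}: π^{-1}(V) = {83} ∈ τ ✓.
  V = {[80], [83]}: π^{-1}(V) = {80, 83} ∉ τ ✗.
  V = {[81], [83]}: π^{-1}(V) = {81, 83} ∉ τ ✗.
  V = {[80], [81], [83]}: π^{-1}(V) = {80, 81, 83} ∉ τ ✗.
  V = {[82=84], [83]}: π^{-1}(V) = {82, 83, 84} ∈ τ ✓.
  V = {[80], [82=84], [83]}: π^{-1}(V) = {80, 82, 83, 84} ∉ τ ✗.
  V = {[81], [82=84], [83]}: π^{-1}(V) = {81, 82, 83, 84} ∈ τ ✓.
  V = {[80], [81], [82=84], [83]}: π^{-1}(V) = {80, 81, 82, 83, 84} ∈ τ ✓.
Open sets in the quotient: τ_Q = {{}, {[82=84]}, {[81], [82=84]}, {[80], [81], [82=84]}, {[83]}, {[82=84], [83]}, {[81], [82=84], [83]}, {[80], [81], [82=84], [83]}} (8 elements).


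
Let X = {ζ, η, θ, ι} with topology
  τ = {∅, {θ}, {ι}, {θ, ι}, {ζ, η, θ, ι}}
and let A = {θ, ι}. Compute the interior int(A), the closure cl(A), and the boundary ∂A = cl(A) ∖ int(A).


int(A) = {θ, ι}, cl(A) = {ζ, η, θ, ι}, ∂A = {ζ, η}.

Closed sets in (X, τ) are complements of opens:
  closed(X, τ) = {∅, {ζ, η}, {ζ, η, θ}, {ζ, η, ι}, {ζ, η, θ, ι}}.
int(A) = ⋃ {U ∈ τ : U ⊆ A}. Opens contained in A: ∅, {θ}, {ι}, {θ, ι}.
Taking the union of these: int(A) = {θ, ι}.
cl(A) = ⋂ {C closed : A ⊆ C}. Closed sets containing A: {ζ, η, θ, ι}.
Intersecting these: cl(A) = {ζ, η, θ, ι}.
∂A = cl(A) ∖ int(A) = {ζ, η, θ, ι} ∖ {θ, ι} = {ζ, η}.


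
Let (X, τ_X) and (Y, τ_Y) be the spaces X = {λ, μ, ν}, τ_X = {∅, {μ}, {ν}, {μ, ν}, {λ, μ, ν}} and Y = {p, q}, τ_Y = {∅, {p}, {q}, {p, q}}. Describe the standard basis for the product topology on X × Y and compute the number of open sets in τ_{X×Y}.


Basis B = {∅ × ∅, {μ} × {p}, {μ} × {q}, {ν} × {p}, {ν} × {q}, {μ} × {p, q}, {μ, ν} × {p}, {μ, ν} × {q}, {ν} × {p, q}, {λ, μ, ν} × {p}, {λ, μ, ν} × {q}, {μ, ν} × {p, q}, {λ, μ, ν} × {p, q}}; |τ_{X×Y}| = 25.

Enumerate products U × V with U ∈ τ_X, V ∈ τ_Y (deduplicated):
  ∅ × ∅ = {} (∅)
  {μ} × {p} = {(μ,p)}
  {μ} × {q} = {(μ,q)}
  {ν} × {p} = {(ν,p)}
  {ν} × {q} = {(ν,q)}
  {μ} × {p, q} = {(μ,p), (μ,q)}
  {μ, ν} × {p} = {(μ,p), (ν,p)}
  {μ, ν} × {q} = {(μ,q), (ν,q)}
  {ν} × {p, q} = {(ν,p), (ν,q)}
  {λ, μ, ν} × {p} = {(λ,p), (μ,p), (ν,p)}
  {λ, μ, ν} × {q} = {(λ,q), (μ,q), (ν,q)}
  {μ, ν} × {p, q} = {(μ,p), (μ,q), (ν,p), (ν,q)}
  {λ, μ, ν} × {p, q} = {(λ,p), (λ,q), (μ,p), (μ,q), (ν,p), (ν,q)}
These 13 distinct sets form the basis B.
Close under arbitrary unions to get τ_{X×Y}; counting gives |τ_{X×Y}| = 25.


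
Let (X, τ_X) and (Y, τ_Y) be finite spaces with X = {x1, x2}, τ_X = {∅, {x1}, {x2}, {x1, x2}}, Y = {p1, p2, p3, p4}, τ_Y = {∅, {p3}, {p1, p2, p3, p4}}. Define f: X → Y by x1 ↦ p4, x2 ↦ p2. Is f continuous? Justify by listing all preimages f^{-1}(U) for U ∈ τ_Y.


f IS continuous.

Compute f^{-1}(U) for each U ∈ τ_Y:
  U = ∅: f^{-1}(U) = ∅ ∈ τ_X ✓.
  U = {p3}: f^{-1}(U) = ∅ ∈ τ_X ✓.
  U = {p1, p2, p3, p4}: f^{-1}(U) = {x1, x2} ∈ τ_X ✓.
Every preimage lies in τ_X, so f IS continuous.


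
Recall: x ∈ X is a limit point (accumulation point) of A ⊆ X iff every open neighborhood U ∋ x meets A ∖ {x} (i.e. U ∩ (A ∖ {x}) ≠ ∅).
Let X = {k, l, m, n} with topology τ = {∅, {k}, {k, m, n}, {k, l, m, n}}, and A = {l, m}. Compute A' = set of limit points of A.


A' = {l, n}

For each x ∈ X, list the open sets U ∈ τ with x ∈ U, then check whether U ∩ (A ∖ {x}) ≠ ∅ for every such U.
  x = k: open {k} ∋ x has {k} ∩ (A ∖ {k}) = ∅, so x is NOT a limit point.
  x = l: opens ∋ x are {k, l, m, n}; each meets A ∖ {l}, so x IS a limit point.
  x = m: open {k, m, n} ∋ x has {k, m, n} ∩ (A ∖ {m}) = ∅, so x is NOT a limit point.
  x = n: opens ∋ x are {k, m, n}, {k, l, m, n}; each meets A ∖ {n}, so x IS a limit point.
Collecting: A' = {l, n}.


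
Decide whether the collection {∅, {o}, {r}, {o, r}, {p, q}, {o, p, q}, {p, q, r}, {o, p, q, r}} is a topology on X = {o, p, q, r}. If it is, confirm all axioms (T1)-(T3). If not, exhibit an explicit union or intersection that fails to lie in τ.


τ IS a topology on X.

Axiom (T1): ∅ ∈ τ? Yes; X ∈ τ? Yes.
Axiom (T2/T3): check pairwise unions and intersections of members of τ.
All pairwise intersections and unions checked — each lies in τ. Therefore τ satisfies (T1), (T2), (T3): it IS a topology on X.


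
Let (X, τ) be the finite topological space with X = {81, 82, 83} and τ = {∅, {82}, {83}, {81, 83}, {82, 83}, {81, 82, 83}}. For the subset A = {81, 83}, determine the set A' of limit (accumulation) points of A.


A' = {81}

For each x ∈ X, list the open sets U ∈ τ with x ∈ U, then check whether U ∩ (A ∖ {x}) ≠ ∅ for every such U.
  x = 81: opens ∋ x are {81, 83}, {81, 82, 83}; each meets A ∖ {81}, so x IS a limit point.
  x = 82: open {82} ∋ x has {82} ∩ (A ∖ {82}) = ∅, so x is NOT a limit point.
  x = 83: open {83} ∋ x has {83} ∩ (A ∖ {83}) = ∅, so x is NOT a limit point.
Collecting: A' = {81}.


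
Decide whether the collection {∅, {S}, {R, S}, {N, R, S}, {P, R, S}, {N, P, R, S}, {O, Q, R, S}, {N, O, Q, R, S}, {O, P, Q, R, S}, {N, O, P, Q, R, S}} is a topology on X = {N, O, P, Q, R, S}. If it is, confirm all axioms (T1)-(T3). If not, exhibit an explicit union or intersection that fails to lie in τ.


τ IS a topology on X.

Axiom (T1): ∅ ∈ τ? Yes; X ∈ τ? Yes.
Axiom (T2/T3): check pairwise unions and intersections of members of τ.
All pairwise intersections and unions checked — each lies in τ. Therefore τ satisfies (T1), (T2), (T3): it IS a topology on X.


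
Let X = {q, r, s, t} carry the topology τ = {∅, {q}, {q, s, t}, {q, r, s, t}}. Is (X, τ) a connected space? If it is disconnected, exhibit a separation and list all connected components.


(X, τ) is connected.

Find clopen sets (U ∈ τ with X ∖ U ∈ τ):
  U = ∅, X ∖ U = {q, r, s, t} — both open, so U is clopen.
  U = {q, r, s, t}, X ∖ U = ∅ — both open, so U is clopen.
Only trivial clopens (∅ and X) exist, so (X, τ) is connected.
Compute connected components by grouping points that agree on all clopens:
  component: {q, r, s, t}


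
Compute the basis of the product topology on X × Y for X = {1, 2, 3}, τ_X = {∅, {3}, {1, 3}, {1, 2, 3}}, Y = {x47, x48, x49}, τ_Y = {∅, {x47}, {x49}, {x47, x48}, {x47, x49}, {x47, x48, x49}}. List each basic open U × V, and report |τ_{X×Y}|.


Basis B = {∅ × ∅, {3} × {x47}, {3} × {x49}, {1, 3} × {x47}, {1, 3} × {x49}, {3} × {x47, x48}, {3} × {x47, x49}, {1, 2, 3} × {x47}, {1, 2, 3} × {x49}, {3} × {x47, x48, x49}, {1, 3} × {x47, x48}, {1, 3} × {x47, x49}, {1, 3} × {x47, x48, x49}, {1, 2, 3} × {x47, x48}, {1, 2, 3} × {x47, x49}, {1, 2, 3} × {x47, x48, x49}}; |τ_{X×Y}| = 40.

Enumerate products U × V with U ∈ τ_X, V ∈ τ_Y (deduplicated):
  ∅ × ∅ = {} (∅)
  {3} × {x47} = {(3,x47)}
  {3} × {x49} = {(3,x49)}
  {1, 3} × {x47} = {(1,x47), (3,x47)}
  {1, 3} × {x49} = {(1,x49), (3,x49)}
  {3} × {x47, x48} = {(3,x47), (3,x48)}
  {3} × {x47, x49} = {(3,x47), (3,x49)}
  {1, 2, 3} × {x47} = {(1,x47), (2,x47), (3,x47)}
  {1, 2, 3} × {x49} = {(1,x49), (2,x49), (3,x49)}
  {3} × {x47, x48, x49} = {(3,x47), (3,x48), (3,x49)}
  {1, 3} × {x47, x48} = {(1,x47), (1,x48), (3,x47), (3,x48)}
  {1, 3} × {x47, x49} = {(1,x47), (1,x49), (3,x47), (3,x49)}
  {1, 3} × {x47, x48, x49} = {(1,x47), (1,x48), (1,x49), (3,x47), (3,x48), (3,x49)}
  {1, 2, 3} × {x47, x48} = {(1,x47), (1,x48), (2,x47), (2,x48), (3,x47), (3,x48)}
  {1, 2, 3} × {x47, x49} = {(1,x47), (1,x49), (2,x47), (2,x49), (3,x47), (3,x49)}
  {1, 2, 3} × {x47, x48, x49} = {(1,x47), (1,x48), (1,x49), (2,x47), (2,x48), (2,x49), (3,x47), (3,x48), (3,x49)}
These 16 distinct sets form the basis B.
Close under arbitrary unions to get τ_{X×Y}; counting gives |τ_{X×Y}| = 40.


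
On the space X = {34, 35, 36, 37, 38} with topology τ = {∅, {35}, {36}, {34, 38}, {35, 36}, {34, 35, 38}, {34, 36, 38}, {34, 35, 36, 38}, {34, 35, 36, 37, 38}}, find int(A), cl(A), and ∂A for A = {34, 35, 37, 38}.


int(A) = {34, 35, 38}, cl(A) = {34, 35, 37, 38}, ∂A = {37}.

Closed sets in (X, τ) are complements of opens:
  closed(X, τ) = {∅, {37}, {35, 37}, {36, 37}, {34, 37, 38}, {35, 36, 37}, {34, 35, 37, 38}, {34, 36, 37, 38}, {34, 35, 36, 37, 38}}.
int(A) = ⋃ {U ∈ τ : U ⊆ A}. Opens contained in A: ∅, {35}, {34, 38}, {34, 35, 38}.
Taking the union of these: int(A) = {34, 35, 38}.
cl(A) = ⋂ {C closed : A ⊆ C}. Closed sets containing A: {34, 35, 37, 38}, {34, 35, 36, 37, 38}.
Intersecting these: cl(A) = {34, 35, 37, 38}.
∂A = cl(A) ∖ int(A) = {34, 35, 37, 38} ∖ {34, 35, 38} = {37}.


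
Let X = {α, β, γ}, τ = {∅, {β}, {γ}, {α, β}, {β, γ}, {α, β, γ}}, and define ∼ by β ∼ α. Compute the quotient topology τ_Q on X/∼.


X/∼ = {[α=β], [γ]}; |τ_Q| = 4.

Equivalence classes: [α=β], [γ].
Quotient map π: X → X/∼ sends α ↦ [α=β], β ↦ [α=β], γ ↦ [γ].
For each subset V ⊆ X/∼, compute π^{-1}(V) ⊆ X and check whether π^{-1}(V) ∈ τ. V is open in τ_Q iff π^{-1}(V) ∈ τ.
  V = {}: π^{-1}(V) = ∅ ∈ τ ✓.
  V = {[α=β]}: π^{-1}(V) = {α, β} ∈ τ ✓.
  V = {[γ]}: π^{-1}(V) = {γ} ∈ τ ✓.
  V = {[α=β], [γ]}: π^{-1}(V) = {α, β, γ} ∈ τ ✓.
Open sets in the quotient: τ_Q = {{}, {[α=β]}, {[γ]}, {[α=β], [γ]}} (4 elements).


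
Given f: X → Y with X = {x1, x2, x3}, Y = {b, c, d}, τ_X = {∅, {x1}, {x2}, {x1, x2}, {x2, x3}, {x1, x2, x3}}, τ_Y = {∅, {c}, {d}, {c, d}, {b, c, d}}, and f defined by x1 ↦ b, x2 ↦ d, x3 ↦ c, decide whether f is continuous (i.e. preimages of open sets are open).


f is NOT continuous.

Compute f^{-1}(U) for each U ∈ τ_Y:
  U = ∅: f^{-1}(U) = ∅ ∈ τ_X ✓.
  U = {c}: f^{-1}(U) = {x3} ∉ τ_X ✗.
  U = {d}: f^{-1}(U) = {x2} ∈ τ_X ✓.
  U = {c, d}: f^{-1}(U) = {x2, x3} ∈ τ_X ✓.
  U = {b, c, d}: f^{-1}(U) = {x1, x2, x3} ∈ τ_X ✓.
Found U = {c} with f^{-1}(U) = {x3} not in τ_X. Therefore f is NOT continuous.


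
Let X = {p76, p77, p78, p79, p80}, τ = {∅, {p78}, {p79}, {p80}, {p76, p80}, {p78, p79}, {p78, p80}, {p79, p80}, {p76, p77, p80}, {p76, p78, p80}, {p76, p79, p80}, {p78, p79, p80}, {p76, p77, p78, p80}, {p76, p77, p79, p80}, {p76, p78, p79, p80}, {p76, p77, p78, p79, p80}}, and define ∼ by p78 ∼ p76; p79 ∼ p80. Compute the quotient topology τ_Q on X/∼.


X/∼ = {[p76=p78], [p77], [p79=p80]}; |τ_Q| = 4.

Equivalence classes: [p76=p78], [p77], [p79=p80].
Quotient map π: X → X/∼ sends p76 ↦ [p76=p78], p77 ↦ [p77], p78 ↦ [p76=p78], p79 ↦ [p79=p80], p80 ↦ [p79=p80].
For each subset V ⊆ X/∼, compute π^{-1}(V) ⊆ X and check whether π^{-1}(V) ∈ τ. V is open in τ_Q iff π^{-1}(V) ∈ τ.
  V = {}: π^{-1}(V) = ∅ ∈ τ ✓.
  V = {[p76=p78]}: π^{-1}(V) = {p76, p78} ∉ τ ✗.
  V = {[p77]}: π^{-1}(V) = {p77} ∉ τ ✗.
  V = {[p76=p78], [p77]}: π^{-1}(V) = {p76, p77, p78} ∉ τ ✗.
  V = {[p79=p80]}: π^{-1}(V) = {p79, p80} ∈ τ ✓.
  V = {[p76=p78], [p79=p80]}: π^{-1}(V) = {p76, p78, p79, p80} ∈ τ ✓.
  V = {[p77], [p79=p80]}: π^{-1}(V) = {p77, p79, p80} ∉ τ ✗.
  V = {[p76=p78], [p77], [p79=p80]}: π^{-1}(V) = {p76, p77, p78, p79, p80} ∈ τ ✓.
Open sets in the quotient: τ_Q = {{}, {[p79=p80]}, {[p76=p78], [p79=p80]}, {[p76=p78], [p77], [p79=p80]}} (4 elements).


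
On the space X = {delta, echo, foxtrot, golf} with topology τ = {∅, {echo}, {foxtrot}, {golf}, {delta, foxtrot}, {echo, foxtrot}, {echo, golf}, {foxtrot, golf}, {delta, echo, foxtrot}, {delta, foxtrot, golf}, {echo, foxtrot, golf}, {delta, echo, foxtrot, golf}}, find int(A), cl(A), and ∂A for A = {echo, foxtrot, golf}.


int(A) = {echo, foxtrot, golf}, cl(A) = {delta, echo, foxtrot, golf}, ∂A = {delta}.

Closed sets in (X, τ) are complements of opens:
  closed(X, τ) = {∅, {delta}, {echo}, {golf}, {delta, echo}, {delta, foxtrot}, {delta, golf}, {echo, golf}, {delta, echo, foxtrot}, {delta, echo, golf}, {delta, foxtrot, golf}, {delta, echo, foxtrot, golf}}.
int(A) = ⋃ {U ∈ τ : U ⊆ A}. Opens contained in A: ∅, {echo}, {foxtrot}, {golf}, {echo, foxtrot}, {echo, golf}, {foxtrot, golf}, {echo, foxtrot, golf}.
Taking the union of these: int(A) = {echo, foxtrot, golf}.
cl(A) = ⋂ {C closed : A ⊆ C}. Closed sets containing A: {delta, echo, foxtrot, golf}.
Intersecting these: cl(A) = {delta, echo, foxtrot, golf}.
∂A = cl(A) ∖ int(A) = {delta, echo, foxtrot, golf} ∖ {echo, foxtrot, golf} = {delta}.


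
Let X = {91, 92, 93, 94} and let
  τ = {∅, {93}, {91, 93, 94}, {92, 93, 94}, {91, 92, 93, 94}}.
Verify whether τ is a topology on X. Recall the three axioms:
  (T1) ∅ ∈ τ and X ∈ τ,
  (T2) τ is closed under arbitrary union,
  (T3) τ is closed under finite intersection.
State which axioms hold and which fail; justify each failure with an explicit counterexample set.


τ is NOT a topology on X.

Axiom (T1): ∅ ∈ τ? Yes; X ∈ τ? Yes.
Axiom (T2/T3): check pairwise unions and intersections of members of τ.
Counterexample for (T3): {91, 93, 94} ∩ {92, 93, 94} = {93, 94} ∉ τ. Therefore τ is NOT a topology.


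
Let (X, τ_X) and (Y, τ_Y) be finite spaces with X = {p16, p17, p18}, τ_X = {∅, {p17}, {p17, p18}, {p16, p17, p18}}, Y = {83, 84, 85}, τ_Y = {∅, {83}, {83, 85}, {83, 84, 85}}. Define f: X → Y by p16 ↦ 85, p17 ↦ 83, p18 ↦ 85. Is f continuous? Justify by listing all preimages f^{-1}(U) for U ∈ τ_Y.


f IS continuous.

Compute f^{-1}(U) for each U ∈ τ_Y:
  U = ∅: f^{-1}(U) = ∅ ∈ τ_X ✓.
  U = {83}: f^{-1}(U) = {p17} ∈ τ_X ✓.
  U = {83, 85}: f^{-1}(U) = {p16, p17, p18} ∈ τ_X ✓.
  U = {83, 84, 85}: f^{-1}(U) = {p16, p17, p18} ∈ τ_X ✓.
Every preimage lies in τ_X, so f IS continuous.


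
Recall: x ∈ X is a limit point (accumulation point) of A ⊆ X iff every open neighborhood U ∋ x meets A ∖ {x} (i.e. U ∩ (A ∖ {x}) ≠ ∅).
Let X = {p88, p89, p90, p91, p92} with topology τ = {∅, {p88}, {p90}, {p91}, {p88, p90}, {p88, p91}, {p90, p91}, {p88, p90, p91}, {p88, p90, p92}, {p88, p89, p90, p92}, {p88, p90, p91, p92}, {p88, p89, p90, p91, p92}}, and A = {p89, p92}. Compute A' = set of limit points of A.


A' = {p89}

For each x ∈ X, list the open sets U ∈ τ with x ∈ U, then check whether U ∩ (A ∖ {x}) ≠ ∅ for every such U.
  x = p88: open {p88} ∋ x has {p88} ∩ (A ∖ {p88}) = ∅, so x is NOT a limit point.
  x = p89: opens ∋ x are {p88, p89, p90, p92}, {p88, p89, p90, p91, p92}; each meets A ∖ {p89}, so x IS a limit point.
  x = p90: open {p90} ∋ x has {p90} ∩ (A ∖ {p90}) = ∅, so x is NOT a limit point.
  x = p91: open {p91} ∋ x has {p91} ∩ (A ∖ {p91}) = ∅, so x is NOT a limit point.
  x = p92: open {p88, p90, p92} ∋ x has {p88, p90, p92} ∩ (A ∖ {p92}) = ∅, so x is NOT a limit point.
Collecting: A' = {p89}.


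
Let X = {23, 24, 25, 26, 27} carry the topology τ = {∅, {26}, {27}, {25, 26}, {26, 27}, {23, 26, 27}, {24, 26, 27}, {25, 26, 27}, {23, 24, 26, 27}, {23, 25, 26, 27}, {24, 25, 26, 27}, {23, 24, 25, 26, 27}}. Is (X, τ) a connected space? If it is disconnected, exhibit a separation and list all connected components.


(X, τ) is connected.

Find clopen sets (U ∈ τ with X ∖ U ∈ τ):
  U = ∅, X ∖ U = {23, 24, 25, 26, 27} — both open, so U is clopen.
  U = {23, 24, 25, 26, 27}, X ∖ U = ∅ — both open, so U is clopen.
Only trivial clopens (∅ and X) exist, so (X, τ) is connected.
Compute connected components by grouping points that agree on all clopens:
  component: {23, 24, 25, 26, 27}


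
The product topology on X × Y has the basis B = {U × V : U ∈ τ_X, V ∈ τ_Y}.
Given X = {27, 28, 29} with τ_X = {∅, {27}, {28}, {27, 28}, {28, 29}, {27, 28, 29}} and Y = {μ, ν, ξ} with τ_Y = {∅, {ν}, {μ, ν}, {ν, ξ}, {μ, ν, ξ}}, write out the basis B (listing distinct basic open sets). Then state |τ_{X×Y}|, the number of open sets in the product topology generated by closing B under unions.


Basis B = {∅ × ∅, {27} × {ν}, {28} × {ν}, {27} × {μ, ν}, {27} × {ν, ξ}, {27, 28} × {ν}, {28} × {μ, ν}, {28} × {ν, ξ}, {28, 29} × {ν}, {27} × {μ, ν, ξ}, {27, 28, 29} × {ν}, {28} × {μ, ν, ξ}, {27, 28} × {μ, ν}, {27, 28} × {ν, ξ}, {28, 29} × {μ, ν}, {28, 29} × {ν, ξ}, {27, 28} × {μ, ν, ξ}, {27, 28, 29} × {μ, ν}, {27, 28, 29} × {ν, ξ}, {28, 29} × {μ, ν, ξ}, {27, 28, 29} × {μ, ν, ξ}}; |τ_{X×Y}| = 70.

Enumerate products U × V with U ∈ τ_X, V ∈ τ_Y (deduplicated):
  ∅ × ∅ = {} (∅)
  {27} × {ν} = {(27,ν)}
  {28} × {ν} = {(28,ν)}
  {27} × {μ, ν} = {(27,μ), (27,ν)}
  {27} × {ν, ξ} = {(27,ν), (27,ξ)}
  {27, 28} × {ν} = {(27,ν), (28,ν)}
  {28} × {μ, ν} = {(28,μ), (28,ν)}
  {28} × {ν, ξ} = {(28,ν), (28,ξ)}
  {28, 29} × {ν} = {(28,ν), (29,ν)}
  {27} × {μ, ν, ξ} = {(27,μ), (27,ν), (27,ξ)}
  {27, 28, 29} × {ν} = {(27,ν), (28,ν), (29,ν)}
  {28} × {μ, ν, ξ} = {(28,μ), (28,ν), (28,ξ)}
  {27, 28} × {μ, ν} = {(27,μ), (27,ν), (28,μ), (28,ν)}
  {27, 28} × {ν, ξ} = {(27,ν), (27,ξ), (28,ν), (28,ξ)}
  {28, 29} × {μ, ν} = {(28,μ), (28,ν), (29,μ), (29,ν)}
  {28, 29} × {ν, ξ} = {(28,ν), (28,ξ), (29,ν), (29,ξ)}
  {27, 28} × {μ, ν, ξ} = {(27,μ), (27,ν), (27,ξ), (28,μ), (28,ν), (28,ξ)}
  {27, 28, 29} × {μ, ν} = {(27,μ), (27,ν), (28,μ), (28,ν), (29,μ), (29,ν)}
  {27, 28, 29} × {ν, ξ} = {(27,ν), (27,ξ), (28,ν), (28,ξ), (29,ν), (29,ξ)}
  {28, 29} × {μ, ν, ξ} = {(28,μ), (28,ν), (28,ξ), (29,μ), (29,ν), (29,ξ)}
  {27, 28, 29} × {μ, ν, ξ} = {(27,μ), (27,ν), (27,ξ), (28,μ), (28,ν), (28,ξ), (29,μ), (29,ν), (29,ξ)}
These 21 distinct sets form the basis B.
Close under arbitrary unions to get τ_{X×Y}; counting gives |τ_{X×Y}| = 70.


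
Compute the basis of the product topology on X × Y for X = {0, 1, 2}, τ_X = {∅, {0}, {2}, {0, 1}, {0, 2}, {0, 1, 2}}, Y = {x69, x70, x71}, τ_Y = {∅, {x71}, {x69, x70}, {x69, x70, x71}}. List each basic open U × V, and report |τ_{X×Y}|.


Basis B = {∅ × ∅, {0} × {x71}, {2} × {x71}, {0} × {x69, x70}, {0, 1} × {x71}, {0, 2} × {x71}, {2} × {x69, x70}, {0} × {x69, x70, x71}, {0, 1, 2} × {x71}, {2} × {x69, x70, x71}, {0, 1} × {x69, x70}, {0, 2} × {x69, x70}, {0, 1} × {x69, x70, x71}, {0, 2} × {x69, x70, x71}, {0, 1, 2} × {x69, x70}, {0, 1, 2} × {x69, x70, x71}}; |τ_{X×Y}| = 36.

Enumerate products U × V with U ∈ τ_X, V ∈ τ_Y (deduplicated):
  ∅ × ∅ = {} (∅)
  {0} × {x71} = {(0,x71)}
  {2} × {x71} = {(2,x71)}
  {0} × {x69, x70} = {(0,x69), (0,x70)}
  {0, 1} × {x71} = {(0,x71), (1,x71)}
  {0, 2} × {x71} = {(0,x71), (2,x71)}
  {2} × {x69, x70} = {(2,x69), (2,x70)}
  {0} × {x69, x70, x71} = {(0,x69), (0,x70), (0,x71)}
  {0, 1, 2} × {x71} = {(0,x71), (1,x71), (2,x71)}
  {2} × {x69, x70, x71} = {(2,x69), (2,x70), (2,x71)}
  {0, 1} × {x69, x70} = {(0,x69), (0,x70), (1,x69), (1,x70)}
  {0, 2} × {x69, x70} = {(0,x69), (0,x70), (2,x69), (2,x70)}
  {0, 1} × {x69, x70, x71} = {(0,x69), (0,x70), (0,x71), (1,x69), (1,x70), (1,x71)}
  {0, 2} × {x69, x70, x71} = {(0,x69), (0,x70), (0,x71), (2,x69), (2,x70), (2,x71)}
  {0, 1, 2} × {x69, x70} = {(0,x69), (0,x70), (1,x69), (1,x70), (2,x69), (2,x70)}
  {0, 1, 2} × {x69, x70, x71} = {(0,x69), (0,x70), (0,x71), (1,x69), (1,x70), (1,x71), (2,x69), (2,x70), (2,x71)}
These 16 distinct sets form the basis B.
Close under arbitrary unions to get τ_{X×Y}; counting gives |τ_{X×Y}| = 36.


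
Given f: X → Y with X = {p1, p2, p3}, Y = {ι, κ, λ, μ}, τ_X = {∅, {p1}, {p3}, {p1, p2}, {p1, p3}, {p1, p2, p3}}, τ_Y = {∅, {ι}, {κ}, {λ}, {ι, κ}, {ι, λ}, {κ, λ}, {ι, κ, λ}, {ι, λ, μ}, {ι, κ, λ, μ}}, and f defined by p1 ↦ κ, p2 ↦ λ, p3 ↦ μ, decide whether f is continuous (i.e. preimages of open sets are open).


f is NOT continuous.

Compute f^{-1}(U) for each U ∈ τ_Y:
  U = ∅: f^{-1}(U) = ∅ ∈ τ_X ✓.
  U = {ι}: f^{-1}(U) = ∅ ∈ τ_X ✓.
  U = {κ}: f^{-1}(U) = {p1} ∈ τ_X ✓.
  U = {λ}: f^{-1}(U) = {p2} ∉ τ_X ✗.
  U = {ι, κ}: f^{-1}(U) = {p1} ∈ τ_X ✓.
  U = {ι, λ}: f^{-1}(U) = {p2} ∉ τ_X ✗.
  U = {κ, λ}: f^{-1}(U) = {p1, p2} ∈ τ_X ✓.
  U = {ι, κ, λ}: f^{-1}(U) = {p1, p2} ∈ τ_X ✓.
  U = {ι, λ, μ}: f^{-1}(U) = {p2, p3} ∉ τ_X ✗.
  U = {ι, κ, λ, μ}: f^{-1}(U) = {p1, p2, p3} ∈ τ_X ✓.
Found U = {λ} with f^{-1}(U) = {p2} not in τ_X. Therefore f is NOT continuous.


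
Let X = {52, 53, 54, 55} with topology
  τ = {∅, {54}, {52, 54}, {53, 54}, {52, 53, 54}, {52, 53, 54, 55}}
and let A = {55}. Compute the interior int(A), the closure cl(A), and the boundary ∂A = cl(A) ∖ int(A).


int(A) = ∅, cl(A) = {55}, ∂A = {55}.

Closed sets in (X, τ) are complements of opens:
  closed(X, τ) = {∅, {55}, {52, 55}, {53, 55}, {52, 53, 55}, {52, 53, 54, 55}}.
int(A) = ⋃ {U ∈ τ : U ⊆ A}. Opens contained in A: ∅.
Taking the union of these: int(A) = ∅.
cl(A) = ⋂ {C closed : A ⊆ C}. Closed sets containing A: {55}, {52, 55}, {53, 55}, {52, 53, 55}, {52, 53, 54, 55}.
Intersecting these: cl(A) = {55}.
∂A = cl(A) ∖ int(A) = {55} ∖ ∅ = {55}.


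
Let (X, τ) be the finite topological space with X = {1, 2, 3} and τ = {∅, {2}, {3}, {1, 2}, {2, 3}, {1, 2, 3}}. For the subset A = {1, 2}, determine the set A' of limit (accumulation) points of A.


A' = {1}

For each x ∈ X, list the open sets U ∈ τ with x ∈ U, then check whether U ∩ (A ∖ {x}) ≠ ∅ for every such U.
  x = 1: opens ∋ x are {1, 2}, {1, 2, 3}; each meets A ∖ {1}, so x IS a limit point.
  x = 2: open {2} ∋ x has {2} ∩ (A ∖ {2}) = ∅, so x is NOT a limit point.
  x = 3: open {3} ∋ x has {3} ∩ (A ∖ {3}) = ∅, so x is NOT a limit point.
Collecting: A' = {1}.


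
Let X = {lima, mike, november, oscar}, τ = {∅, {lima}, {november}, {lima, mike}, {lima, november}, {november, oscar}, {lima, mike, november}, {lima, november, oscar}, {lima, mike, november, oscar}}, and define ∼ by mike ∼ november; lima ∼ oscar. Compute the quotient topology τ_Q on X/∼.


X/∼ = {[lima=oscar], [mike=november]}; |τ_Q| = 2.

Equivalence classes: [lima=oscar], [mike=november].
Quotient map π: X → X/∼ sends lima ↦ [lima=oscar], mike ↦ [mike=november], november ↦ [mike=november], oscar ↦ [lima=oscar].
For each subset V ⊆ X/∼, compute π^{-1}(V) ⊆ X and check whether π^{-1}(V) ∈ τ. V is open in τ_Q iff π^{-1}(V) ∈ τ.
  V = {}: π^{-1}(V) = ∅ ∈ τ ✓.
  V = {[lima=oscar]}: π^{-1}(V) = {lima, oscar} ∉ τ ✗.
  V = {[mike=november]}: π^{-1}(V) = {mike, november} ∉ τ ✗.
  V = {[lima=oscar], [mike=november]}: π^{-1}(V) = {lima, mike, november, oscar} ∈ τ ✓.
Open sets in the quotient: τ_Q = {{}, {[lima=oscar], [mike=november]}} (2 elements).


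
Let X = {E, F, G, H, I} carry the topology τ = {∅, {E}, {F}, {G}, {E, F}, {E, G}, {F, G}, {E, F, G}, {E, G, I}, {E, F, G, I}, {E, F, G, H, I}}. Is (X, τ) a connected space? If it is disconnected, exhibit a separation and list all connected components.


(X, τ) is connected.

Find clopen sets (U ∈ τ with X ∖ U ∈ τ):
  U = ∅, X ∖ U = {E, F, G, H, I} — both open, so U is clopen.
  U = {E, F, G, H, I}, X ∖ U = ∅ — both open, so U is clopen.
Only trivial clopens (∅ and X) exist, so (X, τ) is connected.
Compute connected components by grouping points that agree on all clopens:
  component: {E, F, G, H, I}


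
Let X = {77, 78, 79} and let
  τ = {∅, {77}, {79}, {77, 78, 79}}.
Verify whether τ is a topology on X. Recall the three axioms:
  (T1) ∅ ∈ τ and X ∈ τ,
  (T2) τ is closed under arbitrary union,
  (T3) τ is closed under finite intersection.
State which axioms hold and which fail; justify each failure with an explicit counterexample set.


τ is NOT a topology on X.

Axiom (T1): ∅ ∈ τ? Yes; X ∈ τ? Yes.
Axiom (T2/T3): check pairwise unions and intersections of members of τ.
Counterexample for (T2): {77} ∪ {79} = {77, 79} ∉ τ. Therefore τ is NOT a topology.


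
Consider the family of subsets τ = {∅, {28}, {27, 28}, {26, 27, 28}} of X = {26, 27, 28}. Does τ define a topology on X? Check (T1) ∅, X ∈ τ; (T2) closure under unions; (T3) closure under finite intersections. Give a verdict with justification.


τ IS a topology on X.

Axiom (T1): ∅ ∈ τ? Yes; X ∈ τ? Yes.
Axiom (T2/T3): check pairwise unions and intersections of members of τ.
All pairwise intersections and unions checked — each lies in τ. Therefore τ satisfies (T1), (T2), (T3): it IS a topology on X.


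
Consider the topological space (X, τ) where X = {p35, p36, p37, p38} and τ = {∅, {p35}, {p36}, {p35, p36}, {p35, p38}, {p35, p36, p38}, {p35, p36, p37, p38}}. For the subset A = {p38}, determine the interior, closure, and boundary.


int(A) = ∅, cl(A) = {p37, p38}, ∂A = {p37, p38}.

Closed sets in (X, τ) are complements of opens:
  closed(X, τ) = {∅, {p37}, {p36, p37}, {p37, p38}, {p35, p37, p38}, {p36, p37, p38}, {p35, p36, p37, p38}}.
int(A) = ⋃ {U ∈ τ : U ⊆ A}. Opens contained in A: ∅.
Taking the union of these: int(A) = ∅.
cl(A) = ⋂ {C closed : A ⊆ C}. Closed sets containing A: {p37, p38}, {p35, p37, p38}, {p36, p37, p38}, {p35, p36, p37, p38}.
Intersecting these: cl(A) = {p37, p38}.
∂A = cl(A) ∖ int(A) = {p37, p38} ∖ ∅ = {p37, p38}.


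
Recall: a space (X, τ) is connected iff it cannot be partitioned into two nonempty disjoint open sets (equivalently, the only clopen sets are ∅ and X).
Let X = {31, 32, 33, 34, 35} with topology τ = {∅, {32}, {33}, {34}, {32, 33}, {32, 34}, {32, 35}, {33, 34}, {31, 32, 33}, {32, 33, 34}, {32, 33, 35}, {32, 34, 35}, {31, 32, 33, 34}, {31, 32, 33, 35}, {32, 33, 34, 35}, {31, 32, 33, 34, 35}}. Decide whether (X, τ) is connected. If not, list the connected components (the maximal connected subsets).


(X, τ) is disconnected; components = [{34}, {31, 32, 33, 35}].

Find clopen sets (U ∈ τ with X ∖ U ∈ τ):
  U = ∅, X ∖ U = {31, 32, 33, 34, 35} — both open, so U is clopen.
  U = {34}, X ∖ U = {31, 32, 33, 35} — both open, so U is clopen.
  U = {31, 32, 33, 35}, X ∖ U = {34} — both open, so U is clopen.
  U = {31, 32, 33, 34, 35}, X ∖ U = ∅ — both open, so U is clopen.
Nontrivial clopen(s) exist: e.g. {34}. So (X, τ) is disconnected.
Compute connected components by grouping points that agree on all clopens:
  component: {34}
  component: {31, 32, 33, 35}
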